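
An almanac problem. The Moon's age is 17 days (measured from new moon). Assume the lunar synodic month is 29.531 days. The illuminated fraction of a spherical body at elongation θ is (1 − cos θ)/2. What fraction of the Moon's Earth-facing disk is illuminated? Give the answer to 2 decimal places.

0.94

Phase angle: θ = 360°·(17 d)/(29.531 d) = 207.2°.
Illuminated fraction = (1 − cos 207.2°)/2 = (1 − (-0.889))/2 ≈ 0.945.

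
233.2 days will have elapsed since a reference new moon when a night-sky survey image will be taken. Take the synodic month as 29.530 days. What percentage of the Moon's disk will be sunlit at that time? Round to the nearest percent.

10%

233.2 d spans 7 complete synodic months (7 × 29.530 = 206.71 d) plus 26.49 d.
Phase angle: θ = 360°·(26.49 d)/(29.530 d) = 322.9°.
cos 322.9° = 0.798, so f = (1 − 0.798)/2 = 0.101, so 10%.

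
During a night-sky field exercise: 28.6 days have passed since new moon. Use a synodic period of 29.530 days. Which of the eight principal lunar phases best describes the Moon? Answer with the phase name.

θ ≈ 360° × 28.6/29.530 = 349°, which falls in the new moon sector.

new moon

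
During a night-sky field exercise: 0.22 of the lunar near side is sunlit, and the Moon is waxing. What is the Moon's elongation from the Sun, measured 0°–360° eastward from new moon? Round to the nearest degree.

Invert f = (1 − cos θ)/2 to get cos θ = 1 − 2(0.22) = 0.560, hence θ₀ = arccos 0.560 = 55.9°.
The Moon is waxing (0°–180°), so θ = 55.9° directly.

56°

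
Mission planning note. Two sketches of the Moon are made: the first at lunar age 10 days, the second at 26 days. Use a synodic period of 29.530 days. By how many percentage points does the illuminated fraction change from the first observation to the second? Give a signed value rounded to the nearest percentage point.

θ₁ = 360° × 10/29.530 = 121.9°, f₁ = (1 − cos θ₁)/2 = 0.764.
θ₂ = 360° × 26/29.530 = 317.0°, f₂ = (1 − cos θ₂)/2 = 0.135.
Change = f₂ − f₁ = -0.630 → -63 percentage points.

-63 pp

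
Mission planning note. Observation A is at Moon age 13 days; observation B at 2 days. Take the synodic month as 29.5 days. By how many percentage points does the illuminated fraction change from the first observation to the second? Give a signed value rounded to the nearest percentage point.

θ₁ = 360° × 13/29.5 = 158.6°, f₁ = (1 − cos θ₁)/2 = 0.966.
θ₂ = 360° × 2/29.5 = 24.4°, f₂ = (1 − cos θ₂)/2 = 0.045.
Change = f₂ − f₁ = -0.921 → -92 percentage points.

-92 pp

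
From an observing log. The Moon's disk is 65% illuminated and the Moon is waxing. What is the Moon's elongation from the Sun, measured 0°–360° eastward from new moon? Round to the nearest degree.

107°

From f = (1 − cos θ)/2: cos θ = 1 − 2×0.65 = -0.300; arccos → 107.5°.
Before full moon the principal value applies: θ = 107.5°.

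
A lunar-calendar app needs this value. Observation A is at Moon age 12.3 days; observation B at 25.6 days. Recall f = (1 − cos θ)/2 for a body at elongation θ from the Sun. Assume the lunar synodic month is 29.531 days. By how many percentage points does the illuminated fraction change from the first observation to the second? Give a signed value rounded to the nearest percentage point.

-77 percentage points

First observation: θ = 360°·12.3/29.531 = 149.9°, so f = 0.933.
Second observation: θ = 312.1°, f = 0.165.
Δf = 0.165 − 0.933 = -0.768, i.e. -77 pp.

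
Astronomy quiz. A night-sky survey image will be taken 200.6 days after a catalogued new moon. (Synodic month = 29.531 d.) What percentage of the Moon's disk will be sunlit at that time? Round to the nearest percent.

200.6 d spans 6 complete synodic months (6 × 29.531 = 177.19 d) plus 23.41 d.
Phase angle: θ = 360°·(23.41 d)/(29.531 d) = 285.4°.
Illuminated fraction = (1 − cos 285.4°)/2 = (1 − 0.266)/2 ≈ 0.367, so 37%.

37%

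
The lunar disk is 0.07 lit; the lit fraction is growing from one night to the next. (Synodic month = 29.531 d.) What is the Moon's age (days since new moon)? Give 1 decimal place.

2.5 days

Invert f = (1 − cos θ)/2 to get cos θ = 1 − 2(0.07) = 0.860, hence θ₀ = arccos 0.860 = 30.7°.
Waxing ⇒ before full, so θ = 30.7°.
At 360°/29.531 d per day, 30.7° corresponds to 2.52 days.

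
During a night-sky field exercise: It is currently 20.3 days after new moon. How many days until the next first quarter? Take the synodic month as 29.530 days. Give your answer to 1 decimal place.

First quarter occurs at elongation 90°, i.e. at age 29.530 × 90/360 = 7.383 d.
Already past this cycle's first quarter; the next is at 7.383 + 29.530 = 36.913 d, so 36.913 − 20.3 = 16.613 days.

16.6 days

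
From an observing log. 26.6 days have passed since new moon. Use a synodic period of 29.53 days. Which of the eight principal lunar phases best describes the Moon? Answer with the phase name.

θ ≈ 360° × 26.6/29.53 = 324°, which falls in the waning crescent sector.

waning crescent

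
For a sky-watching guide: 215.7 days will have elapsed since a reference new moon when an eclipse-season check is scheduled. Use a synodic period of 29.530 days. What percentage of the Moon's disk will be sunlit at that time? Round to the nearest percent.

215.7 d spans 7 complete synodic months (7 × 29.530 = 206.71 d) plus 8.99 d.
The Moon has covered 8.99/29.530 of its cycle, so θ ≈ 360° × 8.99/29.530 = 109.6°.
Illuminated fraction = (1 − cos 109.6°)/2 = (1 − (-0.335))/2 ≈ 0.668, so 67%.

67%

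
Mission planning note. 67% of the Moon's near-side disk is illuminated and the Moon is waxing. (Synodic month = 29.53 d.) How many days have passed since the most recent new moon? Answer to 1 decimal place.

cos θ = 1 − 2f = -0.340, giving a principal value of 109.9°.
The Moon is waxing (0°–180°), so θ = 109.9° directly.
At 360°/29.53 d per day, 109.9° corresponds to 9.01 days.

9.0 days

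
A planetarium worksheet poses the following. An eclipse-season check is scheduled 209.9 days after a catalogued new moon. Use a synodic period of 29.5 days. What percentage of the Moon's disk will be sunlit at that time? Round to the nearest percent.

13%

Reduce mod P: 209.9 − 7×29.5 = 3.40 d into the current lunation.
Phase angle: θ = 360°·(3.40 d)/(29.5 d) = 41.5°.
cos 41.5° = 0.749, so f = (1 − 0.749)/2 = 0.125, so 13%.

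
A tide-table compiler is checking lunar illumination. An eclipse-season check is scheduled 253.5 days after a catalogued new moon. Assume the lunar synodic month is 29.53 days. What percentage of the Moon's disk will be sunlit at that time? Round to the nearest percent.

Reduce mod P: 253.5 − 8×29.53 = 17.26 d into the current lunation.
Phase angle: θ = 360°·(17.26 d)/(29.53 d) = 210.4°.
Illuminated fraction = (1 − cos 210.4°)/2 = (1 − (-0.862))/2 ≈ 0.931, so 93%.

93%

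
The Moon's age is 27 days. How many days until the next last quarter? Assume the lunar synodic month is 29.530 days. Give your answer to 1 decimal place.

Last quarter occurs at elongation 270°, i.e. at age 29.530 × 270/360 = 22.148 d.
Already past this cycle's last quarter; the next is at 22.148 + 29.530 = 51.678 d, so 51.678 − 27 = 24.678 days.

24.7 days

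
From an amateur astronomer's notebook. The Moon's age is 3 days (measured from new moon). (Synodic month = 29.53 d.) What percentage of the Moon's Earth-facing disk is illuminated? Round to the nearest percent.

10%

Elongation θ = 360° × 3/29.53 ≈ 36.6°.
Illuminated fraction = (1 − cos 36.6°)/2 = (1 − 0.803)/2 ≈ 0.098, so 10%.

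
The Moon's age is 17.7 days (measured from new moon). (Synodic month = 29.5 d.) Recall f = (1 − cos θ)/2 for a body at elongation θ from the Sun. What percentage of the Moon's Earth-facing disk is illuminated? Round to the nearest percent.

Elongation θ = 360° × 17.7/29.5 ≈ 216.0°.
With cos θ = (-0.809), the lit fraction is (1 − (-0.809))/2 ≈ 0.905, so 90%.

90%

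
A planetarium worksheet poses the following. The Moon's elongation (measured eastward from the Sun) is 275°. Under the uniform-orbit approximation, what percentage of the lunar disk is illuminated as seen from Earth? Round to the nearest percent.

Half-versine of 275°: (1 − 0.087)/2 = 0.456, i.e. 46%.

46%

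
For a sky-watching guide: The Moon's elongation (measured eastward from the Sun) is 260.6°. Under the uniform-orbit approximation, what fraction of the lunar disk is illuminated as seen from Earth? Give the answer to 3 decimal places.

0.582

f = (1 − cos 260.6°)/2 = (1 − (-0.163))/2 ≈ 0.582.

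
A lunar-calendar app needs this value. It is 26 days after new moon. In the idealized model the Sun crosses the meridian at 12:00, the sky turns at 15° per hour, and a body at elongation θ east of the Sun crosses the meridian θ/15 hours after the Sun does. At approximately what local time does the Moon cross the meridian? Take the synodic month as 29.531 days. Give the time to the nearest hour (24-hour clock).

09:00

The Moon has covered 26/29.531 of its cycle, so θ ≈ 360° × 26/29.531 = 317.0°.
Delay after the Sun = 317.0° / (15°/h) ≈ 21.13 h.
12:00 + 21.13 h ≈ 09:08 → 09:00 to the nearest hour.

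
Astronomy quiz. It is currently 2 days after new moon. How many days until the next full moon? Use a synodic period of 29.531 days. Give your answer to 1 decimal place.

Full moon is 0.5 of the way through the cycle: age 0.5 × 29.531 = 14.765 d.
That is 14.765 − 2 = 12.765 days ahead.

12.8 days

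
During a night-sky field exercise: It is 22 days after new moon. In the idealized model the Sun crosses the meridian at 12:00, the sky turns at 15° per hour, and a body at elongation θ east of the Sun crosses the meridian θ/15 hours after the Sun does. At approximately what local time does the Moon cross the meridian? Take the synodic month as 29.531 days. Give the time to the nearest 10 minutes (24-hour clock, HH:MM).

The Moon has covered 22/29.531 of its cycle, so θ ≈ 360° × 22/29.531 = 268.2°.
Delay after the Sun = 268.2° / (15°/h) ≈ 17.88 h.
12:00 + 17.880 h ≈ 05:53 → 05:50 to the nearest ten minutes.

05:50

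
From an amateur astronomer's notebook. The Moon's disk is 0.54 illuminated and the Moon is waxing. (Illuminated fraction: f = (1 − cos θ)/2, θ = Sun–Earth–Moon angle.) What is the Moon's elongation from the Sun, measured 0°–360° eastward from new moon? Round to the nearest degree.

From f = (1 − cos θ)/2: cos θ = 1 − 2×0.54 = -0.080; arccos → 94.6°.
The Moon is waxing (0°–180°), so θ = 94.6° directly.

95°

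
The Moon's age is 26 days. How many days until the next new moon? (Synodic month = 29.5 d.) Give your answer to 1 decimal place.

One full lunation from the last new moon is 29.5 d; remaining = 29.5 − 26 = 3.500 d.

3.5 days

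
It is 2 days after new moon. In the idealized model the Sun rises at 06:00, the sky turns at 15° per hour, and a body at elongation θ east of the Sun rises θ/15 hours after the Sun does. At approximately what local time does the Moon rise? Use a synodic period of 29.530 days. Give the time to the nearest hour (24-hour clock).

Phase angle: θ = 360°·(2 d)/(29.530 d) = 24.4°.
The Moon trails the Sun by θ/15 = 24.4/15 ≈ 1.63 hours.
06:00 + 1.63 h ≈ 07:38 → 08:00 to the nearest hour.

08:00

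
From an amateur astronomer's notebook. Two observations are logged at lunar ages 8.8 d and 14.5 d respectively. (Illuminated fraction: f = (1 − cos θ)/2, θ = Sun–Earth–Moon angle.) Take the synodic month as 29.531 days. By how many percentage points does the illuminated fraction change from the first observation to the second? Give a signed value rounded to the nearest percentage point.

θ₁ = 360° × 8.8/29.531 = 107.3°, f₁ = (1 − cos θ₁)/2 = 0.648.
θ₂ = 360° × 14.5/29.531 = 176.8°, f₂ = (1 − cos θ₂)/2 = 0.999.
Change = f₂ − f₁ = +0.351 → +35 percentage points.

+35 percentage points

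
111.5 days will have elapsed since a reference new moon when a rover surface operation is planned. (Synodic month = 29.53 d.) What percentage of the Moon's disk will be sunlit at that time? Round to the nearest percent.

Reduce mod P: 111.5 − 3×29.53 = 22.91 d into the current lunation.
The Moon has covered 22.91/29.53 of its cycle, so θ ≈ 360° × 22.91/29.53 = 279.3°.
cos 279.3° = 0.162, so f = (1 − 0.162)/2 = 0.419, so 42%.

42%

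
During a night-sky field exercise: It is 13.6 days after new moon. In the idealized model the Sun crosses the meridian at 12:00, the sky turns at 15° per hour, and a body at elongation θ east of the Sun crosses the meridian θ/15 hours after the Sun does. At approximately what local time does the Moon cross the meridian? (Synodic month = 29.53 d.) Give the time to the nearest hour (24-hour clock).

Elongation θ = 360° × 13.6/29.53 ≈ 165.8°.
At 15° of sky rotation per hour, 165.8° corresponds to a 11.05 h lag.
12:00 + 11.05 h ≈ 23:03 → 23:00 to the nearest hour.

23:00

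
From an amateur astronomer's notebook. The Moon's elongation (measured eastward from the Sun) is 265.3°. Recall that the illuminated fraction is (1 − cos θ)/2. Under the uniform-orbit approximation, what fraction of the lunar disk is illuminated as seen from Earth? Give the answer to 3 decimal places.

f = (1 − cos 265.3°)/2 = (1 − (-0.082))/2 ≈ 0.541.

0.541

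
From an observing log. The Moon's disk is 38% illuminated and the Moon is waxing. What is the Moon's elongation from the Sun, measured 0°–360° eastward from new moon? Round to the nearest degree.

76°

Invert f = (1 − cos θ)/2 to get cos θ = 1 − 2(0.38) = 0.240, hence θ₀ = arccos 0.240 = 76.1°.
Before full moon the principal value applies: θ = 76.1°.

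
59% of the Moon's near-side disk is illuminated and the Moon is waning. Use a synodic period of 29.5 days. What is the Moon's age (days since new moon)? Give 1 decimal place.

From f = (1 − cos θ)/2: cos θ = 1 − 2×0.59 = -0.180; arccos → 100.4°.
Since the Moon is past full (waning), take the reflex angle: θ = 360° − 100.4° = 259.6°.
Age = 29.5 × 259.6°/360° ≈ 21.28 days.

21.3 days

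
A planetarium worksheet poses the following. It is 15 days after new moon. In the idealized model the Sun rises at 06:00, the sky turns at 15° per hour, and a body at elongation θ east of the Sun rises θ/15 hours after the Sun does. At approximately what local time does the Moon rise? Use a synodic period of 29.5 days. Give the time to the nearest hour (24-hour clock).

Phase angle: θ = 360°·(15 d)/(29.5 d) = 183.1°.
The Moon trails the Sun by θ/15 = 183.1/15 ≈ 12.20 hours.
06:00 + 12.20 h ≈ 18:12 → 18:00 to the nearest hour.

18:00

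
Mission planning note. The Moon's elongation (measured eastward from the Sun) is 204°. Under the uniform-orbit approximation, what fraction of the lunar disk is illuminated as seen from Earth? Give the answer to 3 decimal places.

f = (1 − cos 204°)/2 = (1 − (-0.914))/2 ≈ 0.957.

0.957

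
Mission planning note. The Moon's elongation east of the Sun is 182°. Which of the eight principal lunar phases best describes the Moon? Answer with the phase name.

full moon

The full moon sector spans roughly 158°–202°; 182° falls inside it.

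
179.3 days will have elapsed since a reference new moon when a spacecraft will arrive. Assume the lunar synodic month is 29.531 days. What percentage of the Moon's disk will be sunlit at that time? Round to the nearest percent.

5%

179.3 d spans 6 complete synodic months (6 × 29.531 = 177.19 d) plus 2.11 d.
Elongation θ = 360° × 2.11/29.531 ≈ 25.8°.
cos 25.8° = 0.901, so f = (1 − 0.901)/2 = 0.050, so 5%.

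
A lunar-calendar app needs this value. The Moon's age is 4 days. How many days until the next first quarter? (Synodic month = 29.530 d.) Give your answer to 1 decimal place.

First quarter occurs at elongation 90°, i.e. at age 29.530 × 90/360 = 7.383 d.
That is 7.383 − 4 = 3.383 days ahead.

3.4 days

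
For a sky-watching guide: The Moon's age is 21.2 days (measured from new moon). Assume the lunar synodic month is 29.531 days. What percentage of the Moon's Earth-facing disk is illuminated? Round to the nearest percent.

60%

Phase angle: θ = 360°·(21.2 d)/(29.531 d) = 258.4°.
cos 258.4° = (-0.200), so f = (1 − (-0.200))/2 = 0.600, so 60%.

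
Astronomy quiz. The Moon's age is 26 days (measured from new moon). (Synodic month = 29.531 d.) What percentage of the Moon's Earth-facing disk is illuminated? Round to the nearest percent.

13%

The Moon has covered 26/29.531 of its cycle, so θ ≈ 360° × 26/29.531 = 317.0°.
Illuminated fraction = (1 − cos 317.0°)/2 = (1 − 0.731)/2 ≈ 0.135, so 13%.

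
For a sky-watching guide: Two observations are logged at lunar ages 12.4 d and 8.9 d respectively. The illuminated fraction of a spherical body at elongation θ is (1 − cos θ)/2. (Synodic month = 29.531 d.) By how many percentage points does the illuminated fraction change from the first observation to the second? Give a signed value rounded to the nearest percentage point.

First observation: θ = 360°·12.4/29.531 = 151.2°, so f = 0.938.
Second observation: θ = 108.5°, f = 0.659.
Δf = 0.659 − 0.938 = -0.279, i.e. -28 pp.

-28 pp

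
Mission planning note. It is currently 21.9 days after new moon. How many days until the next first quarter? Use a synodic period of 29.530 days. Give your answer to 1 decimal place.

First quarter is 0.25 of the way through the cycle: age 0.25 × 29.530 = 7.383 d.
This lunation's first quarter (7.383 d) has passed, so add one period: 36.913 − 21.9 = 15.013 days.

15.0 days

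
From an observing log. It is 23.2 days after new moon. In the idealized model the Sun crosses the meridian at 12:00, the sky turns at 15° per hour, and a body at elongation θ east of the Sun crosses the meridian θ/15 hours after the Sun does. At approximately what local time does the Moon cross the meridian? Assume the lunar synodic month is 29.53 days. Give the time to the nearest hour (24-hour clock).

Elongation θ = 360° × 23.2/29.53 ≈ 282.8°.
The Moon trails the Sun by θ/15 = 282.8/15 ≈ 18.86 hours.
12:00 + 18.86 h ≈ 06:51 → 07:00 to the nearest hour.

07:00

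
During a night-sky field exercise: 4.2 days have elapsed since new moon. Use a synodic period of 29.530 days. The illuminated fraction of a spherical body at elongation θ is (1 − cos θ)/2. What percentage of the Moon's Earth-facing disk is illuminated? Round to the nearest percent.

Phase angle: θ = 360°·(4.2 d)/(29.530 d) = 51.2°.
With cos θ = 0.627, the lit fraction is (1 − 0.627)/2 ≈ 0.187, so 19%.

19%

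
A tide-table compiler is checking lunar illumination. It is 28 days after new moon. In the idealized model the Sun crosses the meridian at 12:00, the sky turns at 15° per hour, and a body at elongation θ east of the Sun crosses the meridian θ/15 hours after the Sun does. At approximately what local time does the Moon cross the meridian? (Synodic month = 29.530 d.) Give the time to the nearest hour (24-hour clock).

Phase angle: θ = 360°·(28 d)/(29.530 d) = 341.3°.
Delay after the Sun = 341.3° / (15°/h) ≈ 22.76 h.
12:00 + 22.76 h ≈ 10:45 → 11:00 to the nearest hour.

11:00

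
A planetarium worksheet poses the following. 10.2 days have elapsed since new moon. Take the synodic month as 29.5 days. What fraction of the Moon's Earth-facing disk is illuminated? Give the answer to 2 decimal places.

Elongation θ = 360° × 10.2/29.5 ≈ 124.5°.
With cos θ = (-0.566), the lit fraction is (1 − (-0.566))/2 ≈ 0.783.

0.78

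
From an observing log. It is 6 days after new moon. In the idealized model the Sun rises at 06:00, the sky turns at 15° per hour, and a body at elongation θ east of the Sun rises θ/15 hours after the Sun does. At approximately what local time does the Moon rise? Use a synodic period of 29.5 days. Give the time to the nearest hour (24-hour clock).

11:00

The Moon has covered 6/29.5 of its cycle, so θ ≈ 360° × 6/29.5 = 73.2°.
At 15° of sky rotation per hour, 73.2° corresponds to a 4.88 h lag.
06:00 + 4.88 h ≈ 10:53 → 11:00 to the nearest hour.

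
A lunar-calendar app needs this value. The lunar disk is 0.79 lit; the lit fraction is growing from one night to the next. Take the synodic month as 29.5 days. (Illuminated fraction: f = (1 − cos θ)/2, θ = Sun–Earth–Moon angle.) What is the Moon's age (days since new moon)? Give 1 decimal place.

cos θ = 1 − 2f = -0.580, giving a principal value of 125.5°.
Before full moon the principal value applies: θ = 125.5°.
At 360°/29.5 d per day, 125.5° corresponds to 10.28 days.

10.3 days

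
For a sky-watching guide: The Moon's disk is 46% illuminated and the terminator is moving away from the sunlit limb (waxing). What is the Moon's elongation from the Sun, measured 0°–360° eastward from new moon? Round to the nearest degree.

From f = (1 − cos θ)/2: cos θ = 1 − 2×0.46 = 0.080; arccos → 85.4°.
Waxing ⇒ before full, so θ = 85.4°.

85°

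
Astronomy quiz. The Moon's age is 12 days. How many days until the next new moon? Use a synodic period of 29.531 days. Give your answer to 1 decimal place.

One full lunation from the last new moon is 29.531 d; remaining = 29.531 − 12 = 17.531 d.

17.5 days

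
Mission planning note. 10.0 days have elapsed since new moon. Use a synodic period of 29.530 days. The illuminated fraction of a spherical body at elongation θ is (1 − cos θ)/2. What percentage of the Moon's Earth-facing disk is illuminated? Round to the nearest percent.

Elongation θ = 360° × 10.0/29.530 ≈ 121.9°.
With cos θ = (-0.529), the lit fraction is (1 − (-0.529))/2 ≈ 0.764, so 76%.

76%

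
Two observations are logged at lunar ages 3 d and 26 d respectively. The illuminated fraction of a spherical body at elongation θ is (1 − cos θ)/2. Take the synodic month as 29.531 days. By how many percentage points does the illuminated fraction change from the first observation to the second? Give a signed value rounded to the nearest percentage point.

+4 pp

θ₁ = 360° × 3/29.531 = 36.6°, f₁ = (1 − cos θ₁)/2 = 0.098.
θ₂ = 360° × 26/29.531 = 317.0°, f₂ = (1 − cos θ₂)/2 = 0.135.
Change = f₂ − f₁ = +0.036 → +4 percentage points.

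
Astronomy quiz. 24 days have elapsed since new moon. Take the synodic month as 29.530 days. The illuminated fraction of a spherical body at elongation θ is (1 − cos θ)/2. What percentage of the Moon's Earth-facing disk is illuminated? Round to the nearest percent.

Elongation θ = 360° × 24/29.530 ≈ 292.6°.
cos 292.6° = 0.384, so f = (1 − 0.384)/2 = 0.308, so 31%.

31%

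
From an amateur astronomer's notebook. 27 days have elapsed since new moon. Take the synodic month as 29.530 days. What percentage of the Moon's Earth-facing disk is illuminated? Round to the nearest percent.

Phase angle: θ = 360°·(27 d)/(29.530 d) = 329.2°.
With cos θ = 0.859, the lit fraction is (1 − 0.859)/2 ≈ 0.071, so 7%.

7%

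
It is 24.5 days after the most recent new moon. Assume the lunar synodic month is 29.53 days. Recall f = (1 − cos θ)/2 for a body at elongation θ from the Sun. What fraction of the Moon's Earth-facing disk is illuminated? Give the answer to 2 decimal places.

Phase angle: θ = 360°·(24.5 d)/(29.53 d) = 298.7°.
cos 298.7° = 0.480, so f = (1 − 0.480)/2 = 0.260.

0.26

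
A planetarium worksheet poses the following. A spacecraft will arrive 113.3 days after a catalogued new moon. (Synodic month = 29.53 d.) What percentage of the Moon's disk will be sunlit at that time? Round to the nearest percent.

24%

113.3 d spans 3 complete synodic months (3 × 29.53 = 88.59 d) plus 24.71 d.
Phase angle: θ = 360°·(24.71 d)/(29.53 d) = 301.2°.
Illuminated fraction = (1 − cos 301.2°)/2 = (1 − 0.519)/2 ≈ 0.241, so 24%.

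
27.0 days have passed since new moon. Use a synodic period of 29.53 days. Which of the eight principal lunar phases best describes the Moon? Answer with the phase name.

waning crescent

At 27.0/29.53 of the cycle, θ ≈ 329° — the waning crescent range.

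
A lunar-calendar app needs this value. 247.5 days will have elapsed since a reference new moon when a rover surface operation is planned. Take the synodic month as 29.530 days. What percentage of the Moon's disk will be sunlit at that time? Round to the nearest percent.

Reduce mod P: 247.5 − 8×29.530 = 11.26 d into the current lunation.
Elongation θ = 360° × 11.26/29.530 ≈ 137.3°.
Illuminated fraction = (1 − cos 137.3°)/2 = (1 − (-0.735))/2 ≈ 0.867, so 87%.

87%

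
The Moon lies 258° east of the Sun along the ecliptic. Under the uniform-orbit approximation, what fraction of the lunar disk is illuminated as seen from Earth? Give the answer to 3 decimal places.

Half-versine of 258°: (1 − (-0.208))/2 = 0.604.

0.604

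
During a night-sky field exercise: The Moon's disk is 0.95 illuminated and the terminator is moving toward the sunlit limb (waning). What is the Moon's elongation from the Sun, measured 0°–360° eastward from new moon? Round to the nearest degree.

206°

cos θ = 1 − 2f = -0.900, giving a principal value of 154.2°.
Since the Moon is past full (waning), take the reflex angle: θ = 360° − 154.2° = 205.8°.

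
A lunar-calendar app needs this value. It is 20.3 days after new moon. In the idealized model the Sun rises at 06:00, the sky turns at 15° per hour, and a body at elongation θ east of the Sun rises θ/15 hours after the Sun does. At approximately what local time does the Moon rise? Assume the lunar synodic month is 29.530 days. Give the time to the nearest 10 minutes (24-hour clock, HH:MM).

The Moon has covered 20.3/29.530 of its cycle, so θ ≈ 360° × 20.3/29.530 = 247.5°.
At 15° of sky rotation per hour, 247.5° corresponds to a 16.50 h lag.
06:00 + 16.498 h ≈ 22:30 → 22:30 to the nearest ten minutes.

22:30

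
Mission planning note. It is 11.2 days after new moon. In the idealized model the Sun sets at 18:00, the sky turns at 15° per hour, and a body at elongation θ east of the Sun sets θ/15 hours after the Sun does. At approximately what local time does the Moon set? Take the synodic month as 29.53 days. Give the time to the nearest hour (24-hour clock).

The Moon has covered 11.2/29.53 of its cycle, so θ ≈ 360° × 11.2/29.53 = 136.5°.
At 15° of sky rotation per hour, 136.5° corresponds to a 9.10 h lag.
18:00 + 9.10 h ≈ 03:06 → 03:00 to the nearest hour.

03:00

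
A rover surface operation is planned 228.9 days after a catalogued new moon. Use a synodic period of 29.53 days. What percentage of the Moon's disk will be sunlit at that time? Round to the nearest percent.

Reduce mod P: 228.9 − 7×29.53 = 22.19 d into the current lunation.
Phase angle: θ = 360°·(22.19 d)/(29.53 d) = 270.5°.
cos 270.5° = 0.009, so f = (1 − 0.009)/2 = 0.495, so 50%.

50%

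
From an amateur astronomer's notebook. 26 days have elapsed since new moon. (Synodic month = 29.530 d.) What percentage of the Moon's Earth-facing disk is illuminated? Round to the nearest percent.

Phase angle: θ = 360°·(26 d)/(29.530 d) = 317.0°.
Illuminated fraction = (1 − cos 317.0°)/2 = (1 − 0.731)/2 ≈ 0.135, so 13%.

13%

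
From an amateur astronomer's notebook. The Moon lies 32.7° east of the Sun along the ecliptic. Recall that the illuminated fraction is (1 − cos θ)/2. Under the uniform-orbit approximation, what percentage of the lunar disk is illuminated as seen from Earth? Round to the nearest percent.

cos 32.7° = 0.842, so f = (1 − 0.842)/2 = 0.079, i.e. 8%.

8%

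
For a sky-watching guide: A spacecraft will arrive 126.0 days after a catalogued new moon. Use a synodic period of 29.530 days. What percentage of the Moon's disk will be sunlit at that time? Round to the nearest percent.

55%

126.0/29.530 = 4.267 lunations, so 4 complete cycles and 7.88 d into the next.
Elongation θ = 360° × 7.88/29.530 ≈ 96.1°.
With cos θ = (-0.106), the lit fraction is (1 − (-0.106))/2 ≈ 0.553, so 55%.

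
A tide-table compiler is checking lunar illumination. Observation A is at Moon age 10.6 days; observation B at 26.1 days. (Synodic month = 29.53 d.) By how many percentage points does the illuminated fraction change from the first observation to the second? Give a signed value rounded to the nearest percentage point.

-69 percentage points

θ₁ = 360° × 10.6/29.53 = 129.2°, f₁ = (1 − cos θ₁)/2 = 0.816.
θ₂ = 360° × 26.1/29.53 = 318.2°, f₂ = (1 − cos θ₂)/2 = 0.127.
Change = f₂ − f₁ = -0.689 → -69 percentage points.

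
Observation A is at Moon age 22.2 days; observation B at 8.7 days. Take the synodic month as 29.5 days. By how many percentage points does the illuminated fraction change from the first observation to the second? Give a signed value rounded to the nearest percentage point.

+15 percentage points

First observation: θ = 360°·22.2/29.5 = 270.9°, so f = 0.492.
Second observation: θ = 106.2°, f = 0.639.
Δf = 0.639 − 0.492 = +0.147, i.e. +15 pp.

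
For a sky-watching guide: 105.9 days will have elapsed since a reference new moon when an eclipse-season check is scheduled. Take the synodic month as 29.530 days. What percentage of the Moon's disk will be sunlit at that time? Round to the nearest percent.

105.9/29.530 = 3.586 lunations, so 3 complete cycles and 17.31 d into the next.
Elongation θ = 360° × 17.31/29.530 ≈ 211.0°.
cos 211.0° = (-0.857), so f = (1 − (-0.857))/2 = 0.928, so 93%.

93%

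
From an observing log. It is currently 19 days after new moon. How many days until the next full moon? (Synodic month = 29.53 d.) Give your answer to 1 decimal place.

25.3 days

Full moon occurs at elongation 180°, i.e. at age 29.53 × 180/360 = 14.765 d.
Already past this cycle's full moon; the next is at 14.765 + 29.53 = 44.295 d, so 44.295 − 19 = 25.295 days.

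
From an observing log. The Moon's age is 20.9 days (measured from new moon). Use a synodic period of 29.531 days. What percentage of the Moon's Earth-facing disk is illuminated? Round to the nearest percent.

The Moon has covered 20.9/29.531 of its cycle, so θ ≈ 360° × 20.9/29.531 = 254.8°.
With cos θ = (-0.262), the lit fraction is (1 − (-0.262))/2 ≈ 0.631, so 63%.

63%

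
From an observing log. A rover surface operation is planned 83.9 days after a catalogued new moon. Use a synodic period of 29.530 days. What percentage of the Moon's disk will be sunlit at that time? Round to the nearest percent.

83.9/29.530 = 2.841 lunations, so 2 complete cycles and 24.84 d into the next.
Phase angle: θ = 360°·(24.84 d)/(29.530 d) = 302.8°.
cos 302.8° = 0.542, so f = (1 − 0.542)/2 = 0.229, so 23%.

23%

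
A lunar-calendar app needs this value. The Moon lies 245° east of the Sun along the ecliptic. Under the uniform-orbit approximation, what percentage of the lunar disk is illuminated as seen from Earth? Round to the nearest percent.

71%

cos 245° = (-0.423), so f = (1 − (-0.423))/2 = 0.711, i.e. 71%.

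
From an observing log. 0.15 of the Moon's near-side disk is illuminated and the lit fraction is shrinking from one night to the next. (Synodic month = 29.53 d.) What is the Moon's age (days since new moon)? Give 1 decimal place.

25.8 days

Invert f = (1 − cos θ)/2 to get cos θ = 1 − 2(0.15) = 0.700, hence θ₀ = arccos 0.700 = 45.6°.
Since the Moon is past full (waning), take the reflex angle: θ = 360° − 45.6° = 314.4°.
Age = 29.53 × 314.4°/360° ≈ 25.79 days.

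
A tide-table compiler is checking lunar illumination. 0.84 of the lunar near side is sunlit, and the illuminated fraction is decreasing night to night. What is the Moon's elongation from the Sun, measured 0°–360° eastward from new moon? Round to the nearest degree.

Invert f = (1 − cos θ)/2 to get cos θ = 1 − 2(0.84) = -0.680, hence θ₀ = arccos -0.680 = 132.8°.
Since the Moon is past full (waning), take the reflex angle: θ = 360° − 132.8° = 227.2°.

227°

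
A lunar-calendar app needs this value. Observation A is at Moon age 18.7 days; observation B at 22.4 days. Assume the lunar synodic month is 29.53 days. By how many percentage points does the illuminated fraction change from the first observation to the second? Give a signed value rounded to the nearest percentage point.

First observation: θ = 360°·18.7/29.53 = 228.0°, so f = 0.835.
Second observation: θ = 273.1°, f = 0.473.
Δf = 0.473 − 0.835 = -0.362, i.e. -36 pp.

-36 pp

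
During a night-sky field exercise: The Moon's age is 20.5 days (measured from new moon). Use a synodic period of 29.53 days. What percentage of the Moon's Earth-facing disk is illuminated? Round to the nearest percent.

Elongation θ = 360° × 20.5/29.53 ≈ 249.9°.
Illuminated fraction = (1 − cos 249.9°)/2 = (1 − (-0.343))/2 ≈ 0.672, so 67%.

67%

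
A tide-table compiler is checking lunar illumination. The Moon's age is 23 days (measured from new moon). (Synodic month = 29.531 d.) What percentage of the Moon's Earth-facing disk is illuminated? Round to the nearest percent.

41%

Phase angle: θ = 360°·(23 d)/(29.531 d) = 280.4°.
With cos θ = 0.180, the lit fraction is (1 − 0.180)/2 ≈ 0.410, so 41%.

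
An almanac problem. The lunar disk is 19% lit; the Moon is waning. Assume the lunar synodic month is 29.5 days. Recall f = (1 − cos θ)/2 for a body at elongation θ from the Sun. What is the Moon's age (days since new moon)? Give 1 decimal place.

Invert f = (1 − cos θ)/2 to get cos θ = 1 − 2(0.19) = 0.620, hence θ₀ = arccos 0.620 = 51.7°.
Waning ⇒ past full, so θ = 360° − 51.7° = 308.3°.
Age = 29.5 × 308.3°/360° ≈ 25.26 days.

25.3 days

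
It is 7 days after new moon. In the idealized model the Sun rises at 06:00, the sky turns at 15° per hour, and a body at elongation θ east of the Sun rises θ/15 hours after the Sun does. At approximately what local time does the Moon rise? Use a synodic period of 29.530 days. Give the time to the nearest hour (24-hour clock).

The Moon has covered 7/29.530 of its cycle, so θ ≈ 360° × 7/29.530 = 85.3°.
Delay after the Sun = 85.3° / (15°/h) ≈ 5.69 h.
06:00 + 5.69 h ≈ 11:41 → 12:00 to the nearest hour.

12:00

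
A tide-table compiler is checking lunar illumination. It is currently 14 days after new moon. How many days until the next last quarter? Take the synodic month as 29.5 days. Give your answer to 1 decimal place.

8.1 days

Last quarter occurs at elongation 270°, i.e. at age 29.5 × 270/360 = 22.125 d.
That is 22.125 − 14 = 8.125 days ahead.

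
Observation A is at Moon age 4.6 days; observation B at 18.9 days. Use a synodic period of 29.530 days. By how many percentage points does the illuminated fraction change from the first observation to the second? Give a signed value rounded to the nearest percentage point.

+60 pp

First observation: θ = 360°·4.6/29.530 = 56.1°, so f = 0.221.
Second observation: θ = 230.4°, f = 0.819.
Δf = 0.819 − 0.221 = +0.598, i.e. +60 pp.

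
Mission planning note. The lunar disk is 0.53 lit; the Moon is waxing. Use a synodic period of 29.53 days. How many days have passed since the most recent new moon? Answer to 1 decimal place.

Invert f = (1 − cos θ)/2 to get cos θ = 1 − 2(0.53) = -0.060, hence θ₀ = arccos -0.060 = 93.4°.
Waxing ⇒ before full, so θ = 93.4°.
At 360°/29.53 d per day, 93.4° corresponds to 7.66 days.

7.7 days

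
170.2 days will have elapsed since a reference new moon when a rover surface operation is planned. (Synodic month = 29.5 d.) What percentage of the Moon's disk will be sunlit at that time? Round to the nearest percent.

170.2/29.5 = 5.769 lunations, so 5 complete cycles and 22.70 d into the next.
Phase angle: θ = 360°·(22.70 d)/(29.5 d) = 277.0°.
With cos θ = 0.122, the lit fraction is (1 − 0.122)/2 ≈ 0.439, so 44%.

44%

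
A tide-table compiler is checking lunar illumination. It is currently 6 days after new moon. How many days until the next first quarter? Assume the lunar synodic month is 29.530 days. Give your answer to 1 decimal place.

1.4 days

First quarter occurs at elongation 90°, i.e. at age 29.530 × 90/360 = 7.383 d.
So 1.383 days remain (7.383 − 6).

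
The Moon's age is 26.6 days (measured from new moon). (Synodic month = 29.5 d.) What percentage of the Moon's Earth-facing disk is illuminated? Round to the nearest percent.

9%

Elongation θ = 360° × 26.6/29.5 ≈ 324.6°.
cos 324.6° = 0.815, so f = (1 − 0.815)/2 = 0.092, so 9%.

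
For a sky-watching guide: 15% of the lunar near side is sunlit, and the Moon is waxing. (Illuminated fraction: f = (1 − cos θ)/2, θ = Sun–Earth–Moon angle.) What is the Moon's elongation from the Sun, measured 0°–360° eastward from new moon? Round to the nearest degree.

Invert f = (1 − cos θ)/2 to get cos θ = 1 − 2(0.15) = 0.700, hence θ₀ = arccos 0.700 = 45.6°.
Before full moon the principal value applies: θ = 45.6°.

46°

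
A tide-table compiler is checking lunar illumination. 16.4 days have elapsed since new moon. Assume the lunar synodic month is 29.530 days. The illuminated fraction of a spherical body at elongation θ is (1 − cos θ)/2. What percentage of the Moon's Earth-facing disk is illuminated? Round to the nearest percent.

97%

Phase angle: θ = 360°·(16.4 d)/(29.530 d) = 199.9°.
cos 199.9° = (-0.940), so f = (1 − (-0.940))/2 = 0.970, so 97%.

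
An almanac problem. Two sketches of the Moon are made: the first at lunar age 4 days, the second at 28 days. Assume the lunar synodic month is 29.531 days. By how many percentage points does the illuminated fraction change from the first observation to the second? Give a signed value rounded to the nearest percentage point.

-14 pp

θ₁ = 360° × 4/29.531 = 48.8°, f₁ = (1 − cos θ₁)/2 = 0.170.
θ₂ = 360° × 28/29.531 = 341.3°, f₂ = (1 − cos θ₂)/2 = 0.026.
Change = f₂ − f₁ = -0.144 → -14 percentage points.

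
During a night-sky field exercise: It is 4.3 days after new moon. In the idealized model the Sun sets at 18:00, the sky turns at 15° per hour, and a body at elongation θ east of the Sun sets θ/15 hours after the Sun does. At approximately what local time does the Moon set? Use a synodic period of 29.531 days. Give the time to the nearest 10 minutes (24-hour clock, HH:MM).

21:30

The Moon has covered 4.3/29.531 of its cycle, so θ ≈ 360° × 4.3/29.531 = 52.4°.
At 15° of sky rotation per hour, 52.4° corresponds to a 3.49 h lag.
18:00 + 3.495 h ≈ 21:30 → 21:30 to the nearest ten minutes.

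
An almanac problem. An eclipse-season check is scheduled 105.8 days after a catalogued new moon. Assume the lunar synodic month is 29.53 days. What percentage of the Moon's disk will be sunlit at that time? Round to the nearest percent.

105.8 d spans 3 complete synodic months (3 × 29.53 = 88.59 d) plus 17.21 d.
Elongation θ = 360° × 17.21/29.53 ≈ 209.8°.
cos 209.8° = (-0.868), so f = (1 − (-0.868))/2 = 0.934, so 93%.

93%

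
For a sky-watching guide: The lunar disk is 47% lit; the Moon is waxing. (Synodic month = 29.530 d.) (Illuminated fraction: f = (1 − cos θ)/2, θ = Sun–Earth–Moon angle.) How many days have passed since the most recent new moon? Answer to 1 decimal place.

7.1 days

Invert f = (1 − cos θ)/2 to get cos θ = 1 − 2(0.47) = 0.060, hence θ₀ = arccos 0.060 = 86.6°.
Before full moon the principal value applies: θ = 86.6°.
Age = 29.530 × 86.6°/360° ≈ 7.10 days.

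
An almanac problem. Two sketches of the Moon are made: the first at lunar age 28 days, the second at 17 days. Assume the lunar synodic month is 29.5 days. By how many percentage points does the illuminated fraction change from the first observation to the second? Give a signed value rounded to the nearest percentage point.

θ₁ = 360° × 28/29.5 = 341.7°, f₁ = (1 − cos θ₁)/2 = 0.025.
θ₂ = 360° × 17/29.5 = 207.5°, f₂ = (1 − cos θ₂)/2 = 0.944.
Change = f₂ − f₁ = +0.918 → +92 percentage points.

+92 pp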